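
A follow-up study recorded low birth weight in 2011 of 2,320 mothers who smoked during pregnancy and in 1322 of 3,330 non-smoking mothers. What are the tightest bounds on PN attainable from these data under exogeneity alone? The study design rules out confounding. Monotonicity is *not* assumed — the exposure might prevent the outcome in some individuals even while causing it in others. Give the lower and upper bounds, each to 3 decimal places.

0.542 ≤ PN ≤ 0.696

p₁ = P(outcome | exposed) = 2011/2320 = 0.86681
p₀ = P(outcome | unexposed) = 1322/3330 = 0.397
Under exogeneity alone the bounds on PN are max{0,(p₁−p₀)/p₁} ≤ PN ≤ min{1,(1−p₀)/p₁}.
  lower = (p₁ − p₀)/p₁ = 0.46981 / 0.86681 ≈ 0.5420
  upper = min{1, (1 − p₀)/p₁} = 0.603 / 0.86681 ≈ 0.6957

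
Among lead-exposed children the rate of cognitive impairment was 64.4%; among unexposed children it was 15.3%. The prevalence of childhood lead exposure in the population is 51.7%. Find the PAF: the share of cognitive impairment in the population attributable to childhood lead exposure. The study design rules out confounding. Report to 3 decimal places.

PAF ≈ 0.624

p₁ = 0.644, p₀ = 0.153.
Overall risk P(Y=1) = π·p₁ + (1−π)·p₀ = 0.517×0.644 + 0.483×0.153 = 0.40685.
Under exogeneity, PAF = [P(Y=1) − p₀] / P(Y=1).
PAF = (0.40685 − 0.153) / 0.40685 ≈ 0.6239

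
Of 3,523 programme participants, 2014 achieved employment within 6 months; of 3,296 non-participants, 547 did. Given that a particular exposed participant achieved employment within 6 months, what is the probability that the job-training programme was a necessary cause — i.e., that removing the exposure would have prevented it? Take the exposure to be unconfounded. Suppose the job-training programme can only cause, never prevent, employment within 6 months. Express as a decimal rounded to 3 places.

p₁ = P(outcome | exposed) = 2014/3523 = 0.57167
p₀ = P(outcome | unexposed) = 547/3296 = 0.16596
Under exogeneity and monotonicity, PN = (p₁ − p₀) / p₁.
PN = (0.57167 − 0.16596) / 0.57167 = 0.40571 / 0.57167 ≈ 0.7097

PN ≈ 0.710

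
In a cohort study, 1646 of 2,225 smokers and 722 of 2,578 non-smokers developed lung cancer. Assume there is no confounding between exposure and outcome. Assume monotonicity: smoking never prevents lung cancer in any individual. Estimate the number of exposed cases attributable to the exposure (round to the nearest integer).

about 1023 cases

p₁ = P(outcome | exposed) = 1646/2225 = 0.73978
p₀ = P(outcome | unexposed) = 722/2578 = 0.28006
PN = (p₁ − p₀)/p₁ = (0.73978 − 0.28006) / 0.73978 ≈ 0.62142.
Attributable cases ≈ PN × (exposed cases) = 0.62142 × 1646 ≈ 1022.86.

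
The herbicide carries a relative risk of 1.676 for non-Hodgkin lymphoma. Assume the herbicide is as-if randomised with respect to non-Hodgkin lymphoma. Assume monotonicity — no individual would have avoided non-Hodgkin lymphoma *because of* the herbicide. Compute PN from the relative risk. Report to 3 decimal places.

PN ≈ 0.403

Under exogeneity and monotonicity, PN = (RR − 1) / RR = 1 − 1/RR.
PN = (1.676 − 1) / 1.676 = 0.676 / 1.676 ≈ 0.4033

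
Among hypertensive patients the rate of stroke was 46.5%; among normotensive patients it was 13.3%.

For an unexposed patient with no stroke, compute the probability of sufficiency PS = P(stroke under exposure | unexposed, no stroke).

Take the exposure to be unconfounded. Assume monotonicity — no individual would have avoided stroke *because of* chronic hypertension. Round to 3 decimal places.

p₁ = 0.465, p₀ = 0.133.
Under exogeneity and monotonicity, PS = (p₁ − p₀) / (1 − p₀).
PS = (0.465 − 0.133) / (1 − 0.133) = 0.332 / 0.867 ≈ 0.3829

PS ≈ 0.383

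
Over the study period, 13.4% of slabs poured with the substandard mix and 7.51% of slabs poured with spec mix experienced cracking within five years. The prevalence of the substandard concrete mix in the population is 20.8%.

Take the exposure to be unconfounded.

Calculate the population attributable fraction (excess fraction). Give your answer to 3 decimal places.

p₁ = 0.134, p₀ = 0.0751.
Overall risk P(Y=1) = π·p₁ + (1−π)·p₀ = 0.208×0.134 + 0.792×0.0751 = 0.087351.
Under exogeneity, PAF = [P(Y=1) − p₀] / P(Y=1).
PAF = (0.087351 − 0.0751) / 0.087351 ≈ 0.1403

PAF ≈ 0.140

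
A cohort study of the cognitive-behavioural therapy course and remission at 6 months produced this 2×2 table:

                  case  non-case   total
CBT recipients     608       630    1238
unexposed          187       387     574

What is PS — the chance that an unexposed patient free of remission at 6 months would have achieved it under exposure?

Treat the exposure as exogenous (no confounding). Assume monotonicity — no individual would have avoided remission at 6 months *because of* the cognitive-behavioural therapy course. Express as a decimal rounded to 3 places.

PS ≈ 0.245

p₁ = P(outcome | exposed) = 608/1238 = 0.49111
p₀ = P(outcome | unexposed) = 187/574 = 0.32578
Under exogeneity and monotonicity, PS = (p₁ − p₀) / (1 − p₀).
PS = (0.49111 − 0.32578) / (1 − 0.32578) = 0.16533 / 0.67422 ≈ 0.2452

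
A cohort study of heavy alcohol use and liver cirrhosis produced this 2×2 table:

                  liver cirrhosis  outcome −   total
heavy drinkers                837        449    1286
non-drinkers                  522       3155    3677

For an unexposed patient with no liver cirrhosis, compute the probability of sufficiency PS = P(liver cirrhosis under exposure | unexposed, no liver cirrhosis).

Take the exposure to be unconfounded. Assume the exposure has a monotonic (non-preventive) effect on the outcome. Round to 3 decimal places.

PS ≈ 0.593

p₁ = P(outcome | exposed) = 837/1286 = 0.65086
p₀ = P(outcome | unexposed) = 522/3677 = 0.14196
Under exogeneity and monotonicity, PS = (p₁ − p₀)/(1 − p₀).
PS = (0.65086 − 0.14196) / 0.85804 ≈ 0.5931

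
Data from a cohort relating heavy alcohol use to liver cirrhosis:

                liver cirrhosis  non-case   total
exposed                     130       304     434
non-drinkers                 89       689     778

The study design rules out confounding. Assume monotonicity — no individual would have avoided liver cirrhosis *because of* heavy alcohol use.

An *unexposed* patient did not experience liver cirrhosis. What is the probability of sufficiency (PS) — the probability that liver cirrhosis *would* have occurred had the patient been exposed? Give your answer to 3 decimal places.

p₁ = P(outcome | exposed) = 130/434 = 0.29954
p₀ = P(outcome | unexposed) = 89/778 = 0.1144
Under exogeneity and monotonicity, PS = (p₁ − p₀)/(1 − p₀).
PS = (0.29954 − 0.1144) / 0.8856 ≈ 0.2091

PS ≈ 0.209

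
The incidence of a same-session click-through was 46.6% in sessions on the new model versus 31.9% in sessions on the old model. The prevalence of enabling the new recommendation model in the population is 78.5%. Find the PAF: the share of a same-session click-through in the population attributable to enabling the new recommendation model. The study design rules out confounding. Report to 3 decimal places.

PAF ≈ 0.266

p₁ = 0.466, p₀ = 0.319.
Overall risk P(Y=1) = π·p₁ + (1−π)·p₀ = 0.785×0.466 + 0.215×0.319 = 0.4344.
Under exogeneity, PAF = [P(Y=1) − p₀] / P(Y=1).
PAF = (0.4344 − 0.319) / 0.4344 ≈ 0.2656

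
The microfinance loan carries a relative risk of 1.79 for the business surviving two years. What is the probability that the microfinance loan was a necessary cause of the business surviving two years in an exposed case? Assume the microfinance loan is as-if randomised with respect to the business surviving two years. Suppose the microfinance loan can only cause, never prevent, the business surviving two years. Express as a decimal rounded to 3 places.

Under exogeneity and monotonicity, PN = (RR − 1) / RR = 1 − 1/RR.
PN = (1.79 − 1) / 1.79 = 0.79 / 1.79 ≈ 0.4413

PN ≈ 0.441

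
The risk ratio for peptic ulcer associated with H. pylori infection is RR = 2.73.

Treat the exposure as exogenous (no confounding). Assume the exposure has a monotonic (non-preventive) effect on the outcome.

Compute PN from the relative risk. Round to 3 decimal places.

PN ≈ 0.634

Under exogeneity and monotonicity, PN = (RR − 1) / RR = 1 − 1/RR.
PN = (2.73 − 1) / 2.73 = 1.73 / 2.73 ≈ 0.6337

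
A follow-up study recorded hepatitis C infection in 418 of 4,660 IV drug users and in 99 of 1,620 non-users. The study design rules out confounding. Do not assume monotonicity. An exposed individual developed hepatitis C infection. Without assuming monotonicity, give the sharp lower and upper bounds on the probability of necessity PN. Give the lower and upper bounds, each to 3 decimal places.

0.319 ≤ PN ≤ 1.000

p₁ = P(outcome | exposed) = 418/4660 = 0.0897
p₀ = P(outcome | unexposed) = 99/1620 = 0.061111
Under exogeneity alone the bounds on PN are max{0,(p₁−p₀)/p₁} ≤ PN ≤ min{1,(1−p₀)/p₁}.
  lower = (p₁ − p₀)/p₁ = 0.028588 / 0.0897 ≈ 0.3187
  upper = min{1, (1 − p₀)/p₁} = 0.93889 / 0.0897 ≈ 10.4670 → capped at 1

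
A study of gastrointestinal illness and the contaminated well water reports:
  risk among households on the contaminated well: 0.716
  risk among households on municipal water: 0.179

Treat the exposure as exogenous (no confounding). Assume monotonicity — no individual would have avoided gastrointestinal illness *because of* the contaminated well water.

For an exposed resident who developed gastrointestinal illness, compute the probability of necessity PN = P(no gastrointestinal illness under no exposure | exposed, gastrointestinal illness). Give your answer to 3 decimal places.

Let p₁ = 0.716, p₀ = 0.179.
Under exogeneity and monotonicity, PN = (p₁ − p₀) / p₁.
PN = (0.716 − 0.179) / 0.716 = 0.537 / 0.716 ≈ 0.7500

PN ≈ 0.750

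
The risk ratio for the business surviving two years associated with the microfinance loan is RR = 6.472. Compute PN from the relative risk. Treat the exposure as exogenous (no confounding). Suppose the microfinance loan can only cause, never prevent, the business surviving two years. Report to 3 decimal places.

PN ≈ 0.845

Under exogeneity and monotonicity, PN = (RR − 1) / RR = 1 − 1/RR.
PN = (6.472 − 1) / 6.472 = 5.472 / 6.472 ≈ 0.8455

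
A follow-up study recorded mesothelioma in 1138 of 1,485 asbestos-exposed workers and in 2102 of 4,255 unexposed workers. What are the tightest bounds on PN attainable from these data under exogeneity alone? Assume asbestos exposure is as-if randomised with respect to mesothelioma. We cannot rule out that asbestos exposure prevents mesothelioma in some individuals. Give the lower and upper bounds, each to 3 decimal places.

p₁ = P(outcome | exposed) = 1138/1485 = 0.76633
p₀ = P(outcome | unexposed) = 2102/4255 = 0.49401
Under exogeneity alone the bounds on PN are max{0,(p₁−p₀)/p₁} ≤ PN ≤ min{1,(1−p₀)/p₁}.
  lower = (p₁ − p₀)/p₁ = 0.27232 / 0.76633 ≈ 0.3554
  upper = min{1, (1 − p₀)/p₁} = 0.50599 / 0.76633 ≈ 0.6603

0.355 ≤ PN ≤ 0.660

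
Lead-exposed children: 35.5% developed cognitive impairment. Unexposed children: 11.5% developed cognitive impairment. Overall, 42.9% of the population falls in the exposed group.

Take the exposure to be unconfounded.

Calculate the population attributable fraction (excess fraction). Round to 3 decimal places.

p₁ = 0.355, p₀ = 0.115.
Overall risk P(Y=1) = π·p₁ + (1−π)·p₀ = 0.429×0.355 + 0.571×0.115 = 0.21796.
Under exogeneity, PAF = [P(Y=1) − p₀] / P(Y=1).
PAF = (0.21796 − 0.115) / 0.21796 ≈ 0.4724

PAF ≈ 0.472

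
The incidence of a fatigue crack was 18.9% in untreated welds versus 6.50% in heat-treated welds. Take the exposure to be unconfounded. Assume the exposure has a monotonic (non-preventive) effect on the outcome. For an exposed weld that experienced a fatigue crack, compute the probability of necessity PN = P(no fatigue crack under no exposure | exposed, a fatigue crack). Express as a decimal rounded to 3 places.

p₁ = 0.189, p₀ = 0.065.
Under exogeneity and monotonicity, PN = (p₁ − p₀) / p₁.
PN = (0.189 − 0.065) / 0.189 = 0.124 / 0.189 ≈ 0.6561

PN ≈ 0.656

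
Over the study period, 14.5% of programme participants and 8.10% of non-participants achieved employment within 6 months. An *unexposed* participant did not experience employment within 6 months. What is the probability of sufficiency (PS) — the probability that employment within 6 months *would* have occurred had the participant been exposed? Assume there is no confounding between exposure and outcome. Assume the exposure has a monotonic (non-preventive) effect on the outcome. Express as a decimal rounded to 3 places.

p₁ = 0.145, p₀ = 0.081.
Under exogeneity and monotonicity, PS = (p₁ − p₀) / (1 − p₀).
PS = (0.145 − 0.081) / (1 − 0.081) = 0.064 / 0.919 ≈ 0.0696

PS ≈ 0.070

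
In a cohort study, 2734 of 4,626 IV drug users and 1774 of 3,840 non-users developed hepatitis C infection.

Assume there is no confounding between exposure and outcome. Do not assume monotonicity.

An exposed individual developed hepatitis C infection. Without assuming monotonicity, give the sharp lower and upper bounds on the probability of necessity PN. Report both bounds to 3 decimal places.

p₁ = P(outcome | exposed) = 2734/4626 = 0.59101
p₀ = P(outcome | unexposed) = 1774/3840 = 0.46198
Under exogeneity alone the bounds on PN are max{0,(p₁−p₀)/p₁} ≤ PN ≤ min{1,(1−p₀)/p₁}.
  lower = (p₁ − p₀)/p₁ = 0.12903 / 0.59101 ≈ 0.2183
  upper = min{1, (1 − p₀)/p₁} = 0.53802 / 0.59101 ≈ 0.9103

0.218 ≤ PN ≤ 0.910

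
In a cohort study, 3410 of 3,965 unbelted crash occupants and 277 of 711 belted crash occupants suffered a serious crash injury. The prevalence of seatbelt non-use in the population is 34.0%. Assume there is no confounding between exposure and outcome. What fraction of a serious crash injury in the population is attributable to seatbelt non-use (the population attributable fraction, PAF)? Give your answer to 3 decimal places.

PAF ≈ 0.291

p₁ = P(outcome | exposed) = 3410/3965 = 0.86003
p₀ = P(outcome | unexposed) = 277/711 = 0.38959
Overall risk P(Y=1) = π·p₁ + (1−π)·p₀ = 0.34×0.86003 + 0.66×0.38959 = 0.54954.
Under exogeneity, PAF = [P(Y=1) − p₀] / P(Y=1).
PAF = (0.54954 − 0.38959) / 0.54954 ≈ 0.2911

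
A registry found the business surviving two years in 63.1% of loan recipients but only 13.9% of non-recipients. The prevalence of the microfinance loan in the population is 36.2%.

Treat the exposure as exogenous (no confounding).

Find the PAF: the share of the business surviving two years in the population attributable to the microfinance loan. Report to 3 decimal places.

PAF ≈ 0.562

p₁ = 0.631, p₀ = 0.139.
Overall risk P(Y=1) = π·p₁ + (1−π)·p₀ = 0.362×0.631 + 0.638×0.139 = 0.3171.
Under exogeneity, PAF = [P(Y=1) − p₀] / P(Y=1).
PAF = (0.3171 − 0.139) / 0.3171 ≈ 0.5617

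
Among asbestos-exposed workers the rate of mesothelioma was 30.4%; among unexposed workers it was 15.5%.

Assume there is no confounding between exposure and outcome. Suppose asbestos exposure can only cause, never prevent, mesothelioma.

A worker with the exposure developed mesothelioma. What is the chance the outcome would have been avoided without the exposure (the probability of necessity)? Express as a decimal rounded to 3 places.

PN ≈ 0.490

p₁ = 0.304, p₀ = 0.155.
Under exogeneity and monotonicity, PN = (p₁ − p₀) / p₁.
PN = (0.304 − 0.155) / 0.304 = 0.149 / 0.304 ≈ 0.4901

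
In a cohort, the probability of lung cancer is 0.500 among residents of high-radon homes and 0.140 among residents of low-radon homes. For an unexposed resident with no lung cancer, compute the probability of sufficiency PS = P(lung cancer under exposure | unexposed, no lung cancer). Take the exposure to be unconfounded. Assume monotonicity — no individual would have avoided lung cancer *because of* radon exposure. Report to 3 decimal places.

Let p₁ = 0.5, p₀ = 0.14.
Under exogeneity and monotonicity, PS = (p₁ − p₀) / (1 − p₀).
PS = (0.5 − 0.14) / (1 − 0.14) = 0.36 / 0.86 ≈ 0.4186

PS ≈ 0.419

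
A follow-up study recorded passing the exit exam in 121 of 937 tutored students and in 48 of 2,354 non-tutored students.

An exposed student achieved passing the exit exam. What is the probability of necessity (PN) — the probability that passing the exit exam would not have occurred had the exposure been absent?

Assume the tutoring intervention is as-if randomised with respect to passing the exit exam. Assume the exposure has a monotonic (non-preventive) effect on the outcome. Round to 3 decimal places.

PN ≈ 0.842

p₁ = P(outcome | exposed) = 121/937 = 0.12914
p₀ = P(outcome | unexposed) = 48/2354 = 0.020391
Under exogeneity and monotonicity, PN = (p₁ − p₀) / p₁.
PN = (0.12914 − 0.020391) / 0.12914 = 0.10874 / 0.12914 ≈ 0.8421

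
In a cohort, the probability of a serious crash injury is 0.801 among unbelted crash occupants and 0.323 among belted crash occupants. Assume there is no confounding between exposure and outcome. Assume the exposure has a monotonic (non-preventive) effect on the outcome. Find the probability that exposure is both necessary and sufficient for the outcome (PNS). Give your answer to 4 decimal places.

Let p₁ = 0.801, p₀ = 0.323.
Under exogeneity and monotonicity, PNS = p₁ − p₀.
PNS = 0.801 − 0.323 = 0.478

PNS ≈ 0.4780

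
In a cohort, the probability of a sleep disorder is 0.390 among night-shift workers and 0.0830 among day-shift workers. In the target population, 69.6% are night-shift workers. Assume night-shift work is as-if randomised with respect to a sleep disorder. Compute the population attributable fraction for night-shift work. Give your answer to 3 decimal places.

Let p₁ = 0.39, p₀ = 0.083.
Overall risk P(Y=1) = π·p₁ + (1−π)·p₀ = 0.696×0.39 + 0.304×0.083 = 0.29667.
Under exogeneity, PAF = [P(Y=1) − p₀] / P(Y=1).
PAF = (0.29667 − 0.083) / 0.29667 ≈ 0.7202

PAF ≈ 0.720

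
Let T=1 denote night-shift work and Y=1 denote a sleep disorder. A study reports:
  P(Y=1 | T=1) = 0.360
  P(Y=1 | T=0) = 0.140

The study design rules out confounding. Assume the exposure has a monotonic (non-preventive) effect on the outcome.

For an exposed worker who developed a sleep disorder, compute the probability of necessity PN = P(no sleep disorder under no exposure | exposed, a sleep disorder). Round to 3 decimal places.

PN ≈ 0.611

Let p₁ = 0.36, p₀ = 0.14.
Under exogeneity and monotonicity, PN = (p₁ − p₀) / p₁.
PN = (0.36 − 0.14) / 0.36 = 0.22 / 0.36 ≈ 0.6111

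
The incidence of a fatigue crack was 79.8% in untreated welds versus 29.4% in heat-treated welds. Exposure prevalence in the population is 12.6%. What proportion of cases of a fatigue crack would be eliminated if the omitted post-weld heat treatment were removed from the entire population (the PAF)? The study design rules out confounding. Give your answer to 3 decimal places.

p₁ = 0.798, p₀ = 0.294.
Overall risk P(Y=1) = π·p₁ + (1−π)·p₀ = 0.126×0.798 + 0.874×0.294 = 0.3575.
Under exogeneity, PAF = [P(Y=1) − p₀] / P(Y=1).
PAF = (0.3575 − 0.294) / 0.3575 ≈ 0.1776

PAF ≈ 0.178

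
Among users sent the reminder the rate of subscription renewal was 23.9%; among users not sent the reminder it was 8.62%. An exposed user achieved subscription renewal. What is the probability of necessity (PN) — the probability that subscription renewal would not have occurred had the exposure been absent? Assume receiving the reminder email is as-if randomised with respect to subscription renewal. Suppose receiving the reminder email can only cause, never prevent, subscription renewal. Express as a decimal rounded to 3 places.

p₁ = 0.239, p₀ = 0.0862.
Under exogeneity and monotonicity, PN = (p₁ − p₀) / p₁.
PN = (0.239 − 0.0862) / 0.239 = 0.1528 / 0.239 ≈ 0.6393

PN ≈ 0.639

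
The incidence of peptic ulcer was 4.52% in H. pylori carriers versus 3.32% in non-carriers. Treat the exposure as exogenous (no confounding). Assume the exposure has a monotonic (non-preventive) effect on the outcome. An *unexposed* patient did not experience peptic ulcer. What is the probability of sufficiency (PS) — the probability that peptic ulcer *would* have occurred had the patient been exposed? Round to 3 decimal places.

PS ≈ 0.012

p₁ = 0.0452, p₀ = 0.0332.
Under exogeneity and monotonicity, PS = (p₁ − p₀) / (1 − p₀).
PS = (0.0452 − 0.0332) / (1 − 0.0332) = 0.012 / 0.9668 ≈ 0.0124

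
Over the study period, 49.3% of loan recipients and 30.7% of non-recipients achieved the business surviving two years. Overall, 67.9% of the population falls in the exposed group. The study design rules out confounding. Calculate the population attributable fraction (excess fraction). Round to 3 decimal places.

PAF ≈ 0.291

p₁ = 0.493, p₀ = 0.307.
Overall risk P(Y=1) = π·p₁ + (1−π)·p₀ = 0.679×0.493 + 0.321×0.307 = 0.43329.
Under exogeneity, PAF = [P(Y=1) − p₀] / P(Y=1).
PAF = (0.43329 − 0.307) / 0.43329 ≈ 0.2915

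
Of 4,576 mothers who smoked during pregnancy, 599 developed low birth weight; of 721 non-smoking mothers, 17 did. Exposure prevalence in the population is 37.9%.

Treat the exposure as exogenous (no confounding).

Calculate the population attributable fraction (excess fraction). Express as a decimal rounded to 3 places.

p₁ = P(outcome | exposed) = 599/4576 = 0.1309
p₀ = P(outcome | unexposed) = 17/721 = 0.023578
Overall risk P(Y=1) = π·p₁ + (1−π)·p₀ = 0.379×0.1309 + 0.621×0.023578 = 0.064253.
Under exogeneity, PAF = [P(Y=1) − p₀] / P(Y=1).
PAF = (0.064253 − 0.023578) / 0.064253 ≈ 0.6330

PAF ≈ 0.633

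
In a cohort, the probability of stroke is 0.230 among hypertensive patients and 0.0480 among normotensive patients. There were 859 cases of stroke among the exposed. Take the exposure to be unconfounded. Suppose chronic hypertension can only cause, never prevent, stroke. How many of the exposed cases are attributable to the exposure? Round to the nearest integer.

Let p₁ = 0.23, p₀ = 0.048.
PN = (p₁ − p₀)/p₁ = (0.23 − 0.048) / 0.23 ≈ 0.79130.
Attributable cases ≈ PN × (exposed cases) = 0.79130 × 859 ≈ 679.73.

about 680 cases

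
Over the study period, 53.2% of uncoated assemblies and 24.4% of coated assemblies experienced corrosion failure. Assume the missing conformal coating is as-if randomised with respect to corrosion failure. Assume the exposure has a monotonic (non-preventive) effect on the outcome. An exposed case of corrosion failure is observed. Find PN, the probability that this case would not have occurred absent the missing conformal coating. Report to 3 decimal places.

p₁ = 0.532, p₀ = 0.244.
Under exogeneity and monotonicity, PN = (p₁ − p₀) / p₁.
PN = (0.532 − 0.244) / 0.532 = 0.288 / 0.532 ≈ 0.5414

PN ≈ 0.541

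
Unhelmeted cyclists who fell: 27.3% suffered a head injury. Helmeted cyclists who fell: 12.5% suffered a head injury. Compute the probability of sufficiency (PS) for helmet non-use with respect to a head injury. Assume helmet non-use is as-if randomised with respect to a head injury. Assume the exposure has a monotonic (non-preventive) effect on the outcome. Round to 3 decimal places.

PS ≈ 0.169

p₁ = 0.273, p₀ = 0.125.
Under exogeneity and monotonicity, PS = (p₁ − p₀) / (1 − p₀).
PS = (0.273 − 0.125) / (1 − 0.125) = 0.148 / 0.875 ≈ 0.1691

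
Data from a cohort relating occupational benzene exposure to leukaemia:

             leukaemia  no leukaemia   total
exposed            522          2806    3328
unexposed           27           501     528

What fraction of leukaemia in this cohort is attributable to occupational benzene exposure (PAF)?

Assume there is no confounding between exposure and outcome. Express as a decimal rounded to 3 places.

PAF ≈ 0.641

p₁ = P(outcome | exposed) = 522/3328 = 0.15685
p₀ = P(outcome | unexposed) = 27/528 = 0.051136
Exposure prevalence π = 3328/3856 = 0.86307; overall risk P(Y=1) = 0.14238.
Under exogeneity, PAF = [P(Y=1) − p₀]/P(Y=1).
PAF = (0.14238 − 0.051136) / 0.14238 ≈ 0.6408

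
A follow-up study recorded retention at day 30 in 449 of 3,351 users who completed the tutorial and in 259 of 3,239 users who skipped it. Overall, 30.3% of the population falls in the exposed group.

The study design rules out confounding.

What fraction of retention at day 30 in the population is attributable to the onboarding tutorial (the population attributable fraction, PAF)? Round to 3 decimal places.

PAF ≈ 0.170

p₁ = P(outcome | exposed) = 449/3351 = 0.13399
p₀ = P(outcome | unexposed) = 259/3239 = 0.079963
Overall risk P(Y=1) = π·p₁ + (1−π)·p₀ = 0.303×0.13399 + 0.697×0.079963 = 0.096333.
Under exogeneity, PAF = [P(Y=1) − p₀] / P(Y=1).
PAF = (0.096333 − 0.079963) / 0.096333 ≈ 0.1699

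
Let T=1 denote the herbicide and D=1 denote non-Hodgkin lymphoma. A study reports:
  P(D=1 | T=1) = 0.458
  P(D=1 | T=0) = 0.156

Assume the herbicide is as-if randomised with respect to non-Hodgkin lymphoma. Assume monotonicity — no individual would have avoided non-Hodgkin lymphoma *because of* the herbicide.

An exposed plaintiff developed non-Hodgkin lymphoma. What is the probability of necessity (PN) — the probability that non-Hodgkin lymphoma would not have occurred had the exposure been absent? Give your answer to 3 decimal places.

PN ≈ 0.659

Let p₁ = 0.458, p₀ = 0.156.
Under exogeneity and monotonicity, PN = (p₁ − p₀) / p₁.
PN = (0.458 − 0.156) / 0.458 = 0.302 / 0.458 ≈ 0.6594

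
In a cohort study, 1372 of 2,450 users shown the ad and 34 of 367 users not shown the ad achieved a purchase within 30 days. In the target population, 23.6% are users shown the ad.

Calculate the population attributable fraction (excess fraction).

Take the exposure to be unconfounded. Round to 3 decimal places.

p₁ = P(outcome | exposed) = 1372/2450 = 0.56
p₀ = P(outcome | unexposed) = 34/367 = 0.092643
Overall risk P(Y=1) = π·p₁ + (1−π)·p₀ = 0.236×0.56 + 0.764×0.092643 = 0.20294.
Under exogeneity, PAF = [P(Y=1) − p₀] / P(Y=1).
PAF = (0.20294 − 0.092643) / 0.20294 ≈ 0.5435

PAF ≈ 0.543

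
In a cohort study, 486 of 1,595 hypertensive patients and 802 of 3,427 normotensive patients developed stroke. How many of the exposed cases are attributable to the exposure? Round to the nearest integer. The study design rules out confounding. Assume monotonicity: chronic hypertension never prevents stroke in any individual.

p₁ = P(outcome | exposed) = 486/1595 = 0.3047
p₀ = P(outcome | unexposed) = 802/3427 = 0.23402
PN = (p₁ − p₀)/p₁ = (0.3047 − 0.23402) / 0.3047 ≈ 0.23196.
Attributable cases ≈ PN × (exposed cases) = 0.23196 × 486 ≈ 112.73.

about 113 cases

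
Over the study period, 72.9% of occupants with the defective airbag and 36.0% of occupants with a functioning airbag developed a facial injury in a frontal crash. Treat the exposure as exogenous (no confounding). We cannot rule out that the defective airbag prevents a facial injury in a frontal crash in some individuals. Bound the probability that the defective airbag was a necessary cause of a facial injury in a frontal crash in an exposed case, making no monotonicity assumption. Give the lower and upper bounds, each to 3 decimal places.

p₁ = 0.729, p₀ = 0.36.
Under exogeneity alone the bounds on PN are max{0,(p₁−p₀)/p₁} ≤ PN ≤ min{1,(1−p₀)/p₁}.
  lower = (p₁ − p₀)/p₁ = 0.369 / 0.729 ≈ 0.5062
  upper = min{1, (1 − p₀)/p₁} = 0.64 / 0.729 ≈ 0.8779

0.506 ≤ PN ≤ 0.878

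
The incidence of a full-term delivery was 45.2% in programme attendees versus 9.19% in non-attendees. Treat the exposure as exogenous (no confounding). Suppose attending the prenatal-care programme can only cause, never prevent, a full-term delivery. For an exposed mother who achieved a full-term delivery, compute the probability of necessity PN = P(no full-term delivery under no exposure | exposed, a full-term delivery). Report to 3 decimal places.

p₁ = 0.452, p₀ = 0.0919.
Under exogeneity and monotonicity, PN = (p₁ − p₀) / p₁.
PN = (0.452 − 0.0919) / 0.452 = 0.3601 / 0.452 ≈ 0.7967

PN ≈ 0.797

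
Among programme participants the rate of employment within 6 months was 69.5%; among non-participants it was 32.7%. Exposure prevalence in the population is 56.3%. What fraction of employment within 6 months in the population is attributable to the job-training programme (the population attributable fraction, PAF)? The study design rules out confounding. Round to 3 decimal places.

PAF ≈ 0.388

p₁ = 0.695, p₀ = 0.327.
Overall risk P(Y=1) = π·p₁ + (1−π)·p₀ = 0.563×0.695 + 0.437×0.327 = 0.53418.
Under exogeneity, PAF = [P(Y=1) − p₀] / P(Y=1).
PAF = (0.53418 − 0.327) / 0.53418 ≈ 0.3879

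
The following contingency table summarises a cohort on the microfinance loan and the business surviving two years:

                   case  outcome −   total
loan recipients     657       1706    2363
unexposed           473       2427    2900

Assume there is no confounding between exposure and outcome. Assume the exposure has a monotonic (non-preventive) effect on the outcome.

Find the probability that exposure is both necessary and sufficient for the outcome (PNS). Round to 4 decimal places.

p₁ = P(outcome | exposed) = 657/2363 = 0.27804
p₀ = P(outcome | unexposed) = 473/2900 = 0.1631
Under exogeneity and monotonicity, PNS = p₁ − p₀.
PNS = 0.27804 − 0.1631 = 0.11493

PNS ≈ 0.1149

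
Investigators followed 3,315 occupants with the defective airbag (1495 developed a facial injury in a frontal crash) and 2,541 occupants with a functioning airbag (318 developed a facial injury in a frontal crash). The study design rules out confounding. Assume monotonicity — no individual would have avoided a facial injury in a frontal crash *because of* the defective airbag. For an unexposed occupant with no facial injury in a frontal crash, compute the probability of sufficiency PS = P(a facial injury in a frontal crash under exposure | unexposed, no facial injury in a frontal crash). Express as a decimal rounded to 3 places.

p₁ = P(outcome | exposed) = 1495/3315 = 0.45098
p₀ = P(outcome | unexposed) = 318/2541 = 0.12515
Under exogeneity and monotonicity, PS = (p₁ − p₀) / (1 − p₀).
PS = (0.45098 − 0.12515) / (1 − 0.12515) = 0.32583 / 0.87485 ≈ 0.3724

PS ≈ 0.372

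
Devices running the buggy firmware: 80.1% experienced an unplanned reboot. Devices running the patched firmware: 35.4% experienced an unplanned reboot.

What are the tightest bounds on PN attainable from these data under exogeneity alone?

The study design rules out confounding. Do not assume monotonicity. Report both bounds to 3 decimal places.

0.558 ≤ PN ≤ 0.806

p₁ = 0.801, p₀ = 0.354.
Under exogeneity alone the bounds on PN are max{0,(p₁−p₀)/p₁} ≤ PN ≤ min{1,(1−p₀)/p₁}.
  lower = (p₁ − p₀)/p₁ = 0.447 / 0.801 ≈ 0.5581
  upper = min{1, (1 − p₀)/p₁} = 0.646 / 0.801 ≈ 0.8065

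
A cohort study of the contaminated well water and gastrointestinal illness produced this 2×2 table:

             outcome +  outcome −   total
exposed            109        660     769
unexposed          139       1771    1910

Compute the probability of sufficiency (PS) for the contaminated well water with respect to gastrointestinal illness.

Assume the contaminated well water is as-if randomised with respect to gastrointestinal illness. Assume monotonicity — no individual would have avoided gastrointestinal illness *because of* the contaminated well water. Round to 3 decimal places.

p₁ = P(outcome | exposed) = 109/769 = 0.14174
p₀ = P(outcome | unexposed) = 139/1910 = 0.072775
Under exogeneity and monotonicity, PS = (p₁ − p₀)/(1 − p₀).
PS = (0.14174 − 0.072775) / 0.92723 ≈ 0.0744

PS ≈ 0.074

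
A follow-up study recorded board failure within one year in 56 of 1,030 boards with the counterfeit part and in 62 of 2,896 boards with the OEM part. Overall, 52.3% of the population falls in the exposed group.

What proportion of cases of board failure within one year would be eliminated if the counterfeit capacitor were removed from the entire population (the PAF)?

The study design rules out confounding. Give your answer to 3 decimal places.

p₁ = P(outcome | exposed) = 56/1030 = 0.054369
p₀ = P(outcome | unexposed) = 62/2896 = 0.021409
Overall risk P(Y=1) = π·p₁ + (1−π)·p₀ = 0.523×0.054369 + 0.477×0.021409 = 0.038647.
Under exogeneity, PAF = [P(Y=1) − p₀] / P(Y=1).
PAF = (0.038647 − 0.021409) / 0.038647 ≈ 0.4460

PAF ≈ 0.446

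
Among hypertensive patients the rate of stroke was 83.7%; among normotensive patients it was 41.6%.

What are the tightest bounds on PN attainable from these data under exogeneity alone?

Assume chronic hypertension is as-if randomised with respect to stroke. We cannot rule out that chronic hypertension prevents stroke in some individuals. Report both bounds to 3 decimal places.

p₁ = 0.837, p₀ = 0.416.
Under exogeneity alone the bounds on PN are max{0,(p₁−p₀)/p₁} ≤ PN ≤ min{1,(1−p₀)/p₁}.
  lower = (p₁ − p₀)/p₁ = 0.421 / 0.837 ≈ 0.5030
  upper = min{1, (1 − p₀)/p₁} = 0.584 / 0.837 ≈ 0.6977

0.503 ≤ PN ≤ 0.698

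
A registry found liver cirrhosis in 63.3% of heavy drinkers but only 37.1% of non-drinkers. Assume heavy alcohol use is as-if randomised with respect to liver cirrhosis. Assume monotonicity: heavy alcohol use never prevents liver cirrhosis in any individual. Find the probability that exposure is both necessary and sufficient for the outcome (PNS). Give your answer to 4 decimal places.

PNS ≈ 0.2620

p₁ = 0.633, p₀ = 0.371.
Under exogeneity and monotonicity, PNS = p₁ − p₀.
PNS = 0.633 − 0.371 = 0.262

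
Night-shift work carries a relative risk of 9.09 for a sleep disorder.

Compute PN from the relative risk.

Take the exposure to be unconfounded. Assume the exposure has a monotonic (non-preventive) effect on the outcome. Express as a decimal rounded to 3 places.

PN ≈ 0.890

Under exogeneity and monotonicity, PN = (RR − 1) / RR = 1 − 1/RR.
PN = (9.09 − 1) / 9.09 = 8.09 / 9.09 ≈ 0.8900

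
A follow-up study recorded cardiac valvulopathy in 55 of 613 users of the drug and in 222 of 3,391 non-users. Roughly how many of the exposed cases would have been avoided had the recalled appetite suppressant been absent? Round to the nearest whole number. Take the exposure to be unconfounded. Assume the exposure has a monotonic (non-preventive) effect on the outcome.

about 15 cases

p₁ = P(outcome | exposed) = 55/613 = 0.089723
p₀ = P(outcome | unexposed) = 222/3391 = 0.065467
PN = (p₁ − p₀)/p₁ = (0.089723 − 0.065467) / 0.089723 ≈ 0.27034.
Attributable cases ≈ PN × (exposed cases) = 0.27034 × 55 ≈ 14.87.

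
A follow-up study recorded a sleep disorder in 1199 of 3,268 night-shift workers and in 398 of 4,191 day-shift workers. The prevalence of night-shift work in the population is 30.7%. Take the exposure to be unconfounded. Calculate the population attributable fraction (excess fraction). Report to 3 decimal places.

PAF ≈ 0.468

p₁ = P(outcome | exposed) = 1199/3268 = 0.36689
p₀ = P(outcome | unexposed) = 398/4191 = 0.094965
Overall risk P(Y=1) = π·p₁ + (1−π)·p₀ = 0.307×0.36689 + 0.693×0.094965 = 0.17845.
Under exogeneity, PAF = [P(Y=1) − p₀] / P(Y=1).
PAF = (0.17845 − 0.094965) / 0.17845 ≈ 0.4678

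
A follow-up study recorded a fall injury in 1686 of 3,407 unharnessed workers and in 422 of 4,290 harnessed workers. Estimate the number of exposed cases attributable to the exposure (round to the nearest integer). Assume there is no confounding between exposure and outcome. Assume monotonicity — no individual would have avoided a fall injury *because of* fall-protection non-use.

about 1351 cases

p₁ = P(outcome | exposed) = 1686/3407 = 0.49486
p₀ = P(outcome | unexposed) = 422/4290 = 0.098368
PN = (p₁ − p₀)/p₁ = (0.49486 − 0.098368) / 0.49486 ≈ 0.80122.
Attributable cases ≈ PN × (exposed cases) = 0.80122 × 1686 ≈ 1350.86.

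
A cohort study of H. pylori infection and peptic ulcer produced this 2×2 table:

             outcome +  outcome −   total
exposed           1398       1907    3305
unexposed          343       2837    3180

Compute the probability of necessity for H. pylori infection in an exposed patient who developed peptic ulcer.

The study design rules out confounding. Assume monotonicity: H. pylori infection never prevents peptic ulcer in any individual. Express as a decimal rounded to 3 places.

p₁ = P(outcome | exposed) = 1398/3305 = 0.423
p₀ = P(outcome | unexposed) = 343/3180 = 0.10786
Under exogeneity and monotonicity, PN = (p₁ − p₀) / p₁.
PN = (0.423 − 0.10786) / 0.423 = 0.31513 / 0.423 ≈ 0.7450

PN ≈ 0.745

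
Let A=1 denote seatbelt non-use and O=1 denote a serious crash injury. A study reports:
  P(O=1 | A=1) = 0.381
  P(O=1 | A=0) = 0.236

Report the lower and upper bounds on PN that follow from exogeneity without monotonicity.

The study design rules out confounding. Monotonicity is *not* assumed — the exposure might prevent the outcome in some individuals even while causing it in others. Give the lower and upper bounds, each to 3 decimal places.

Let p₁ = 0.381, p₀ = 0.236.
Under exogeneity alone the bounds on PN are max{0,(p₁−p₀)/p₁} ≤ PN ≤ min{1,(1−p₀)/p₁}.
  lower = (p₁ − p₀)/p₁ = 0.145 / 0.381 ≈ 0.3806
  upper = min{1, (1 − p₀)/p₁} = 0.764 / 0.381 ≈ 2.0052 → capped at 1

0.381 ≤ PN ≤ 1.000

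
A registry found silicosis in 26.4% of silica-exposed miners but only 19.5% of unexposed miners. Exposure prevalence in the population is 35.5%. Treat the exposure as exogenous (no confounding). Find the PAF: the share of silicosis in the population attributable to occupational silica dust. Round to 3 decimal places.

PAF ≈ 0.112

p₁ = 0.264, p₀ = 0.195.
Overall risk P(Y=1) = π·p₁ + (1−π)·p₀ = 0.355×0.264 + 0.645×0.195 = 0.21949.
Under exogeneity, PAF = [P(Y=1) − p₀] / P(Y=1).
PAF = (0.21949 − 0.195) / 0.21949 ≈ 0.1116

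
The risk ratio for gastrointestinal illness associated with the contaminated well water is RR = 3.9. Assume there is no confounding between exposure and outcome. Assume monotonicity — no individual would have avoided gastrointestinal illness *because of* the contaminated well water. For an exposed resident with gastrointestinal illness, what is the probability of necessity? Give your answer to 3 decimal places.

Under exogeneity and monotonicity, PN = (RR − 1) / RR = 1 − 1/RR.
PN = (3.9 − 1) / 3.9 = 2.9 / 3.9 ≈ 0.7436

PN ≈ 0.744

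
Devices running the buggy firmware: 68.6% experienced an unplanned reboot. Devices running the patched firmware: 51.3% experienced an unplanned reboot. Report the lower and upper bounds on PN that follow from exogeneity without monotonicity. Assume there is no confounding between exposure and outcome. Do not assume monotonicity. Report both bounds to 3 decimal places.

0.252 ≤ PN ≤ 0.710

p₁ = 0.686, p₀ = 0.513.
Under exogeneity alone the bounds on PN are max{0,(p₁−p₀)/p₁} ≤ PN ≤ min{1,(1−p₀)/p₁}.
  lower = (p₁ − p₀)/p₁ = 0.173 / 0.686 ≈ 0.2522
  upper = min{1, (1 − p₀)/p₁} = 0.487 / 0.686 ≈ 0.7099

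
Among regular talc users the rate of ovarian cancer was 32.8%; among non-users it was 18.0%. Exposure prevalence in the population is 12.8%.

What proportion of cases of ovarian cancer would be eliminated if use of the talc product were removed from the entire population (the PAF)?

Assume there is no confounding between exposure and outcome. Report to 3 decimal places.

p₁ = 0.328, p₀ = 0.18.
Overall risk P(Y=1) = π·p₁ + (1−π)·p₀ = 0.128×0.328 + 0.872×0.18 = 0.19894.
Under exogeneity, PAF = [P(Y=1) − p₀] / P(Y=1).
PAF = (0.19894 − 0.18) / 0.19894 ≈ 0.0952

PAF ≈ 0.095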